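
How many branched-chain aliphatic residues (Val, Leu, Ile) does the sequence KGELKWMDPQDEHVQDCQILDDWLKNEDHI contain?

Matching residues: L4, V14, I19, L20, L24, I30.

6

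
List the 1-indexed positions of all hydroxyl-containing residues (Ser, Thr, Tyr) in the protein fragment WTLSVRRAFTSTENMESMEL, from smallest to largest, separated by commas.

Matching residues: T2, S4, T10, S11, T12, S17.

2, 4, 10, 11, 12, 17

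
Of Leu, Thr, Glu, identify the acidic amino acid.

Glu

Aspartate (D) and glutamate (E) have carboxylic-acid side chains and are the acidic amino acids.
Of the listed options, only Glu belongs to this group.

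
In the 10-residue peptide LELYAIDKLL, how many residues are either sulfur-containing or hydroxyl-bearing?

1

Sulfur-containing: C, M. Hydroxyl-bearing: S, T, Y.
Sulfur-containing residues here: none (0).
Hydroxyl-bearing residues here: Y4 (1).
The two groups share no amino acid, so total = 0 + 1 = 1.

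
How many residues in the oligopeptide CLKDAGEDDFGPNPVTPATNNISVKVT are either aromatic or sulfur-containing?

Aromatic: F, W, Y. Sulfur-containing: C, M.
Aromatic residues here: F10 (1).
Sulfur-containing residues here: C1 (1).
The two groups share no amino acid, so total = 1 + 1 = 2.

2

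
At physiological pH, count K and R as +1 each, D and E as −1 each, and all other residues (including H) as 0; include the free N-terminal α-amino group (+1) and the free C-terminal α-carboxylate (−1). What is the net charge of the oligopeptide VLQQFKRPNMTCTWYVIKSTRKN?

+5

Positive (K, R): K6, R7, K18, R21, K22 → +5.
Negative (D, E): none → −0.
The N-terminus (+1) and C-terminus (−1) cancel.
Net charge = (+5) + (−0) = +5.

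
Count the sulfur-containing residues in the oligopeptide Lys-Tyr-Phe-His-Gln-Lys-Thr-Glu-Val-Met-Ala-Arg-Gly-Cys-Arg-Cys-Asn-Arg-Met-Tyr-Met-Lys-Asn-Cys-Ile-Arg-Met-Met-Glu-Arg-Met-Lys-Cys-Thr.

10

Cysteine (C, thiol) and methionine (M, thioether) are the two sulfur-containing amino acids.
Matching residues: Met10, Cys14, Cys16, Met19, Met21, Cys24, Met27, Met28, Met31, Cys33.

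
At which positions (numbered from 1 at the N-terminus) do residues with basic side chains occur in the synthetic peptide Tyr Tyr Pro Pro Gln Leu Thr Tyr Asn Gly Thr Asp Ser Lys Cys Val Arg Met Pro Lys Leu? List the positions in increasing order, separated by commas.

K, R, and H are the three residues with basic side chains (ε-amine, guanidinium, and imidazole respectively).
Matching residues: Lys14, Arg17, Lys20.

14, 17, 20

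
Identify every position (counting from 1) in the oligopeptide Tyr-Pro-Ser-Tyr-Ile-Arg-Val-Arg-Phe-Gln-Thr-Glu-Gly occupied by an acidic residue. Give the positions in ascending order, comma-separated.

Matching residues: Glu12.

12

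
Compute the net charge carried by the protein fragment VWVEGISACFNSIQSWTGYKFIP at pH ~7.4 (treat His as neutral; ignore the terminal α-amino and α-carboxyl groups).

0

At pH ~7.4 the Lys and Arg side chains are protonated (+1), the Asp and Glu side chains are deprotonated (−1), and with His taken as neutral all other side chains carry no charge.
Positive (K, R): K20 → +1.
Negative (D, E): E4 → −1.
Net charge = (+1) + (−1) = 0.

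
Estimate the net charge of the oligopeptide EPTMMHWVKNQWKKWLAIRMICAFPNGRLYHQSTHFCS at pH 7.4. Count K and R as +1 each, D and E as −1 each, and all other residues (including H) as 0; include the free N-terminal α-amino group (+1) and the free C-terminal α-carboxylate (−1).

Positive (K, R): K9, K13, K14, R19, R28 → +5.
Negative (D, E): E1 → −1.
The N-terminus (+1) and C-terminus (−1) cancel.
Net charge = (+5) + (−1) = +4.

+4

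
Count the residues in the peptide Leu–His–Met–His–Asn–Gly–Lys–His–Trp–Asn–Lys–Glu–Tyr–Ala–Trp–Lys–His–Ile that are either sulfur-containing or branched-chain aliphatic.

3

Sulfur-containing: C, M. Branched-chain aliphatic: I, L, V.
Sulfur-containing residues here: Met3 (1).
Branched-chain aliphatic residues here: Leu1, Ile18 (2).
The two groups share no amino acid, so total = 1 + 2 = 3.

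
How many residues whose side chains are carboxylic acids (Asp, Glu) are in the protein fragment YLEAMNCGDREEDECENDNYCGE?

Matching residues: E3, D9, E11, E12, D13, E14, E16, D18, E23.

9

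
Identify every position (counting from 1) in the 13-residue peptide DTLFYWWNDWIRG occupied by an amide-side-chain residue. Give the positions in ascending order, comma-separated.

Asparagine (N) and glutamine (Q) have uncharged amide side chains.
Matching residues: N8.

8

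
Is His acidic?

Only D (aspartate) and E (glutamate) carry a side-chain carboxylic acid.
Histidine is not in this group.

No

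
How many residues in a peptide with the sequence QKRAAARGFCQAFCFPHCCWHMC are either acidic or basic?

Acidic: D, E. Basic: H, K, R.
Acidic residues here: none (0).
Basic residues here: K2, R3, R7, H17, H21 (5).
The two groups share no amino acid, so total = 0 + 5 = 5.

5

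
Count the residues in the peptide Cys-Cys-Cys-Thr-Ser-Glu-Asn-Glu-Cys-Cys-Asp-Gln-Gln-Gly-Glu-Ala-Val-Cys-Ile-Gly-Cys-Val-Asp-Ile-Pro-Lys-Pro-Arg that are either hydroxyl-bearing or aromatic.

2

Hydroxyl-bearing: S, T, Y. Aromatic: F, W, Y.
Hydroxyl-bearing residues here: Thr4, Ser5 (2).
Aromatic residues here: none (0).
(Y belongs to both groups, but none appear in this sequence.) Total = 2 + 0 = 2.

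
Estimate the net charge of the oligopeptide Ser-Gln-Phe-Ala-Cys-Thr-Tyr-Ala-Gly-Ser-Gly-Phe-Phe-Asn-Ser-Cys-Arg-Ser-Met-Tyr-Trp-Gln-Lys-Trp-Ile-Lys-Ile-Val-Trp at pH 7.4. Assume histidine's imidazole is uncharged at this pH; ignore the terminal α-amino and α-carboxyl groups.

At pH ~7.4 the Lys and Arg side chains are protonated (+1), the Asp and Glu side chains are deprotonated (−1), and with His taken as neutral all other side chains carry no charge.
Positive (K, R): Arg17, Lys23, Lys26 → +3.
Negative (D, E): none → −0.
Net charge = (+3) + (−0) = +3.

+3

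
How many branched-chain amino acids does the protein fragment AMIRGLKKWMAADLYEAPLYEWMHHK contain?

V, L, and I make up the branched-chain aliphatic group.
Matching residues: I3, L6, L14, L19.

4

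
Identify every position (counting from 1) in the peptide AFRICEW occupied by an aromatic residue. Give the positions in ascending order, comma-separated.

Matching residues: F2, W7.

2, 7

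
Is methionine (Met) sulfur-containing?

Yes

Cysteine (C, thiol) and methionine (M, thioether) are the two sulfur-containing amino acids.
Methionine is in this group.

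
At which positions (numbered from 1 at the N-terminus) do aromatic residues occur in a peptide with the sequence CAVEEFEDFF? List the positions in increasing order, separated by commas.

The aromatic amino acids are Phe (F, benzyl), Trp (W, indole), and Tyr (Y, phenol).
Matching residues: F6, F9, F10.

6, 9, 10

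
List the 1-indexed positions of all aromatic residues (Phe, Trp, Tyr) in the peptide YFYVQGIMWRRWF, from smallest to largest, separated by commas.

Matching residues: Y1, F2, Y3, W9, W12, F13.

1, 2, 3, 9, 12, 13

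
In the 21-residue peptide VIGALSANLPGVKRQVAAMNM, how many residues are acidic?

0

The acidic residues are Asp (D) and Glu (E), whose side chains end in a carboxylate group.
None of the 21 residues belong to this group.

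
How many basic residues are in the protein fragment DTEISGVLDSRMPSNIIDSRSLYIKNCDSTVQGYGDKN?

K, R, and H are the three residues with basic side chains (ε-amine, guanidinium, and imidazole respectively).
Matching residues: R11, R20, K25, K37.

4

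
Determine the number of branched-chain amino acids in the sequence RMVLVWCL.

4

V, L, and I make up the branched-chain aliphatic group.
Matching residues: V3, L4, V5, L8.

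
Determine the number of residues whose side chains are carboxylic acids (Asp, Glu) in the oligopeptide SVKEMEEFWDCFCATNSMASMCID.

5

Matching residues: E4, E6, E7, D10, D24.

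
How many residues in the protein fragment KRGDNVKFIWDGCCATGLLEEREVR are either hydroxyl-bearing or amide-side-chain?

Hydroxyl-bearing: S, T, Y. Amide-side-chain: N, Q.
Hydroxyl-bearing residues here: T16 (1).
Amide-side-chain residues here: N5 (1).
The two groups share no amino acid, so total = 1 + 1 = 2.

2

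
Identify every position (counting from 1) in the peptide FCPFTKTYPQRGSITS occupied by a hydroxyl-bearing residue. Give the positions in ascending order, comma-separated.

5, 7, 8, 13, 15, 16

S, T, and Y are the three residues with a side-chain hydroxyl.
Matching residues: T5, T7, Y8, S13, T15, S16.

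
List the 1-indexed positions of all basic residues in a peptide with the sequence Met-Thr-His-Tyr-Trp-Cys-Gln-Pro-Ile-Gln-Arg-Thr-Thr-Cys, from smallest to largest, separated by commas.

3, 11

The basic amino acids are Lys (K), Arg (R), and His (H).
Matching residues: His3, Arg11.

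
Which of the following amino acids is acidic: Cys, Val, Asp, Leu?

Only D (aspartate) and E (glutamate) carry a side-chain carboxylic acid.
Of the listed options, only Asp belongs to this group.

Asp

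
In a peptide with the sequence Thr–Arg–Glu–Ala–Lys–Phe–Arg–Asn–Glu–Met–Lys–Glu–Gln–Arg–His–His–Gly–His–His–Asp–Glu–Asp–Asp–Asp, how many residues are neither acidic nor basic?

Acidic: D, E. Basic: K, R, H. All other residues are neither.
Matching residues: Thr1, Ala4, Phe6, Asn8, Met10, Gln13, Gly17.

7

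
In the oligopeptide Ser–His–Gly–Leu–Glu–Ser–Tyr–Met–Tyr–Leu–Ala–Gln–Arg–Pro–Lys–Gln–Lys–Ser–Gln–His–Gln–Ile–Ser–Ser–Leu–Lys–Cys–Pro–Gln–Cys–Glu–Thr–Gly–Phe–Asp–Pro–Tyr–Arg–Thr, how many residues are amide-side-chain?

The amide-side-chain residues are Asn (N) and Gln (Q).
Matching residues: Gln12, Gln16, Gln19, Gln21, Gln29.

5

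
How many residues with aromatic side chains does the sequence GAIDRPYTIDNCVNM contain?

F, W, and Y each carry an aromatic ring on the side chain.
Matching residues: Y7.

1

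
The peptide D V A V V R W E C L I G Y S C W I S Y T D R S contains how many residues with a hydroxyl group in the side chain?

6

S, T, and Y are the three residues with a side-chain hydroxyl.
Matching residues: Y13, S14, S18, Y19, T20, S23.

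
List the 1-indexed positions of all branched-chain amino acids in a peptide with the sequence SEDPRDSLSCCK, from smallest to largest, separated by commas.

V, L, and I make up the branched-chain aliphatic group.
Matching residues: L8.

8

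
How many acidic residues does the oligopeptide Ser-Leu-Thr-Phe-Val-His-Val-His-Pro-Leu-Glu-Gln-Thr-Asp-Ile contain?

2

The acidic residues are Asp (D) and Glu (E), whose side chains end in a carboxylate group.
Matching residues: Glu11, Asp14.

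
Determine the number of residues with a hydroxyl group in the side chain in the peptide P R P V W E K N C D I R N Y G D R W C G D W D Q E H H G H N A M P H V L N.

Serine (S), threonine (T), and tyrosine (Y) each carry a hydroxyl group on the side chain.
Matching residues: Y14.

1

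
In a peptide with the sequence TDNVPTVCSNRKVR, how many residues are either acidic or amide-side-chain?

3

Acidic: D, E. Amide-side-chain: N, Q.
Acidic residues here: D2 (1).
Amide-side-chain residues here: N3, N10 (2).
The two groups share no amino acid, so total = 1 + 2 = 3.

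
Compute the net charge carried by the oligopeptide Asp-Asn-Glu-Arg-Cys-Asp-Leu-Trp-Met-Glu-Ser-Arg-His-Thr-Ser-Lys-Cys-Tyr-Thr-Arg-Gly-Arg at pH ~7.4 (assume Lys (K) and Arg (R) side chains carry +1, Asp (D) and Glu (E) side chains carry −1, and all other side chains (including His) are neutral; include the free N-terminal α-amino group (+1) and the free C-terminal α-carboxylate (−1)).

+1

Positive (K, R): Arg4, Arg12, Lys16, Arg20, Arg22 → +5.
Negative (D, E): Asp1, Glu3, Asp6, Glu10 → −4.
The N-terminus (+1) and C-terminus (−1) cancel.
Net charge = (+5) + (−4) = +1.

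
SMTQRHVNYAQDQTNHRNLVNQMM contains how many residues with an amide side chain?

Only N (asparagine) and Q (glutamine) carry a side-chain carboxamide.
Matching residues: Q4, N8, Q11, Q13, N15, N18, N21, Q22.

8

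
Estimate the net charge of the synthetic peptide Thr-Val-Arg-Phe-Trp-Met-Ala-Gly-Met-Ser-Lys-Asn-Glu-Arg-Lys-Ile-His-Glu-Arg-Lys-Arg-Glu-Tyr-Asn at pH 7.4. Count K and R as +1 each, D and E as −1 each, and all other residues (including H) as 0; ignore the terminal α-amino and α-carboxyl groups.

+4

Positive (K, R): Arg3, Lys11, Arg14, Lys15, Arg19, Lys20, Arg21 → +7.
Negative (D, E): Glu13, Glu18, Glu22 → −3.
Net charge = (+7) + (−3) = +4.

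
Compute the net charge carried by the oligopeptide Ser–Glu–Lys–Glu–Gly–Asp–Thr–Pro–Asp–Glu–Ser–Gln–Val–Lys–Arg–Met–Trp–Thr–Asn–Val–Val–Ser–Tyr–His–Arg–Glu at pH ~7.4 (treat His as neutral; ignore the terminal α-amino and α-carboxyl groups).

-2

Near pH 7.4, K and R contribute +1 each, D and E contribute −1 each, and every other side chain (His included, as stated) is uncharged.
Positive (K, R): Lys3, Lys14, Arg15, Arg25 → +4.
Negative (D, E): Glu2, Glu4, Asp6, Asp9, Glu10, Glu26 → −6.
Net charge = (+4) + (−6) = −2.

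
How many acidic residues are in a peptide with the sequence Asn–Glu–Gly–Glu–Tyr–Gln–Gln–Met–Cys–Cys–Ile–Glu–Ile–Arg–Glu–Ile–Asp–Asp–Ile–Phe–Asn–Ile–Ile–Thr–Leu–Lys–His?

6

Only D (aspartate) and E (glutamate) carry a side-chain carboxylic acid.
Matching residues: Glu2, Glu4, Glu12, Glu15, Asp17, Asp18.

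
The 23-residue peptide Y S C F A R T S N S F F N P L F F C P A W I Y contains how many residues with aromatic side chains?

F, W, and Y each carry an aromatic ring on the side chain.
Matching residues: Y1, F4, F11, F12, F16, F17, W21, Y23.

8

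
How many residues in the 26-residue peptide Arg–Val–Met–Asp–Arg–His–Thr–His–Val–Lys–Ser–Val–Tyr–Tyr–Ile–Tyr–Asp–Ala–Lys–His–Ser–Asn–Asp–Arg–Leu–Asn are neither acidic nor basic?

Acidic: D, E. Basic: K, R, H. All other residues are neither.
Matching residues: Val2, Met3, Thr7, Val9, Ser11, Val12, Tyr13, Tyr14, Ile15, Tyr16, Ala18, Ser21, Asn22, Leu25, Asn26.

15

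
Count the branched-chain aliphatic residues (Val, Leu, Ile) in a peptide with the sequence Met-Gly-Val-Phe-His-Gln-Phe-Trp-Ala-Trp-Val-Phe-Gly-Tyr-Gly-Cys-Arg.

Matching residues: Val3, Val11.

2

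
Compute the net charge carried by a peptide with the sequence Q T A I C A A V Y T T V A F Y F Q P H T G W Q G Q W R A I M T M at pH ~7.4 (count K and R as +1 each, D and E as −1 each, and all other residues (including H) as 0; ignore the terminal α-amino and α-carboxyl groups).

Positive (K, R): R27 → +1.
Negative (D, E): none → −0.
Net charge = (+1) + (−0) = +1.

+1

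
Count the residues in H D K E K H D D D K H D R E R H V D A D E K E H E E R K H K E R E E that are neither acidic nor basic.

2

Acidic: D, E. Basic: K, R, H. All other residues are neither.
Matching residues: V17, A19.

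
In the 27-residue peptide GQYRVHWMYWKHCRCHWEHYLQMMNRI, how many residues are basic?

8

The basic amino acids are Lys (K), Arg (R), and His (H).
Matching residues: R4, H6, K11, H12, R14, H16, H19, R26.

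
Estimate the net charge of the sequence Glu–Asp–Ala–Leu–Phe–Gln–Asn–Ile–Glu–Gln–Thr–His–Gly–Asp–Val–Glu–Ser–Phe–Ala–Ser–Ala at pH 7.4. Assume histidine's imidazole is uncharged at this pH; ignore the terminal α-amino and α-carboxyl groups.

At pH ~7.4 the Lys and Arg side chains are protonated (+1), the Asp and Glu side chains are deprotonated (−1), and with His taken as neutral all other side chains carry no charge.
Positive (K, R): none → +0.
Negative (D, E): Glu1, Asp2, Glu9, Asp14, Glu16 → −5.
Net charge = (+0) + (−5) = −5.

-5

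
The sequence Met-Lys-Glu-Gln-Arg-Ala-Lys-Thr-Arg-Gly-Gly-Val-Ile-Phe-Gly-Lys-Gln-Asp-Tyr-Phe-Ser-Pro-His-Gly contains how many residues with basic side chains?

6

K, R, and H are the three residues with basic side chains (ε-amine, guanidinium, and imidazole respectively).
Matching residues: Lys2, Arg5, Lys7, Arg9, Lys16, His23.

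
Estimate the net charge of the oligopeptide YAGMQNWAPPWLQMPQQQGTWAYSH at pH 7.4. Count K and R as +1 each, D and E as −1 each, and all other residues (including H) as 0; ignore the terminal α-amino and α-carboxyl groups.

0

Positive (K, R): none → +0.
Negative (D, E): none → −0.
Net charge = (+0) + (−0) = 0.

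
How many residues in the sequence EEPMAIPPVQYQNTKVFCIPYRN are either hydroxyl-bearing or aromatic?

4

Hydroxyl-bearing: S, T, Y. Aromatic: F, W, Y.
Hydroxyl-bearing residues here: Y11, T14, Y21 (3).
Aromatic residues here: Y11, F17, Y21 (3).
Y is in both groups, so the 2 Y residues must not be double-counted.
Total = 3 + 3 − 2 = 4.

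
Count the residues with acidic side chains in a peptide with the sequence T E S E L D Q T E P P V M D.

The acidic residues are Asp (D) and Glu (E), whose side chains end in a carboxylate group.
Matching residues: E2, E4, D6, E9, D14.

5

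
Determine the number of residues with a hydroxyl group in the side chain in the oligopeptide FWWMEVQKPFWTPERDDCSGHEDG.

The –OH-bearing residues are Ser, Thr (aliphatic alcohols), and Tyr (phenol).
Matching residues: T12, S19.

2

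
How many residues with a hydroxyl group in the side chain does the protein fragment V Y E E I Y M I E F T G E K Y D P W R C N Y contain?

5

The –OH-bearing residues are Ser, Thr (aliphatic alcohols), and Tyr (phenol).
Matching residues: Y2, Y6, T11, Y15, Y22.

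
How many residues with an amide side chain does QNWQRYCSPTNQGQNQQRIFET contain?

The amide-side-chain residues are Asn (N) and Gln (Q).
Matching residues: Q1, N2, Q4, N11, Q12, Q14, N15, Q16, Q17.

9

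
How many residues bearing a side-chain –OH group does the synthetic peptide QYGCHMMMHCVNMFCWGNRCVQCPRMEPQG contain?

The –OH-bearing residues are Ser, Thr (aliphatic alcohols), and Tyr (phenol).
Matching residues: Y2.

1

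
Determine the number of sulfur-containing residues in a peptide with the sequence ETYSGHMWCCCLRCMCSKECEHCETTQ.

The sulfur-bearing residues are cysteine (–SH) and methionine (–S–CH₃).
Matching residues: M7, C9, C10, C11, C14, M15, C16, C20, C23.

9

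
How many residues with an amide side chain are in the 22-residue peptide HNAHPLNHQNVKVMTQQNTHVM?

7

Asparagine (N) and glutamine (Q) have uncharged amide side chains.
Matching residues: N2, N7, Q9, N10, Q16, Q17, N18.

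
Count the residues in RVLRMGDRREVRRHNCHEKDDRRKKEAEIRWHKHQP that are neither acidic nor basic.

Acidic: D, E. Basic: K, R, H. All other residues are neither.
Matching residues: V2, L3, M5, G6, V11, N15, C16, A27, I29, W31, Q35, P36.

12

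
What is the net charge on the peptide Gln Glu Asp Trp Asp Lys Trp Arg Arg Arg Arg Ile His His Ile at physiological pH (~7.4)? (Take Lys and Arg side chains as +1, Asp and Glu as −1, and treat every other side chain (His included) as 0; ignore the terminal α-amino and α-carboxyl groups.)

+2

Positive (K, R): Lys6, Arg8, Arg9, Arg10, Arg11 → +5.
Negative (D, E): Glu2, Asp3, Asp5 → −3.
Net charge = (+5) + (−3) = +2.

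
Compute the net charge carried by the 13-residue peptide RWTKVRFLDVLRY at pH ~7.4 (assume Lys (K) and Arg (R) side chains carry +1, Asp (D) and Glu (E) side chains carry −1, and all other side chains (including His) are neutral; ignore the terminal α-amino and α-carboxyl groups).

+3

Positive (K, R): R1, K4, R6, R12 → +4.
Negative (D, E): D9 → −1.
Net charge = (+4) + (−1) = +3.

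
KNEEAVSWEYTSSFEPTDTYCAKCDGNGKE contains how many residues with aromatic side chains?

F, W, and Y each carry an aromatic ring on the side chain.
Matching residues: W8, Y10, F14, Y20.

4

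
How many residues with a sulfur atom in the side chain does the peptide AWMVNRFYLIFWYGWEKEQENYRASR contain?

1

Cysteine (C, thiol) and methionine (M, thioether) are the two sulfur-containing amino acids.
Matching residues: M3.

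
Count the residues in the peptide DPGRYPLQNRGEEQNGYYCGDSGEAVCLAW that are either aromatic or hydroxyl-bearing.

5

Aromatic: F, W, Y. Hydroxyl-bearing: S, T, Y.
Aromatic residues here: Y5, Y17, Y18, W30 (4).
Hydroxyl-bearing residues here: Y5, Y17, Y18, S22 (4).
Y is in both groups, so the 3 Y residues must not be double-counted.
Total = 4 + 4 − 3 = 5.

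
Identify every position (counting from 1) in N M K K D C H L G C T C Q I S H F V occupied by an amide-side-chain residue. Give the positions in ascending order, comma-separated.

1, 13

Only N (asparagine) and Q (glutamine) carry a side-chain carboxamide.
Matching residues: N1, Q13.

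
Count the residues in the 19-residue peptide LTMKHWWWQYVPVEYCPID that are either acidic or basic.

4

Acidic: D, E. Basic: H, K, R.
Acidic residues here: E14, D19 (2).
Basic residues here: K4, H5 (2).
The two groups share no amino acid, so total = 2 + 2 = 4.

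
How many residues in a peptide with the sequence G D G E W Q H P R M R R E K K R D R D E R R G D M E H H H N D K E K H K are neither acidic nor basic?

Acidic: D, E. Basic: K, R, H. All other residues are neither.
Matching residues: G1, G3, W5, Q6, P8, M10, G23, M25, N30.

9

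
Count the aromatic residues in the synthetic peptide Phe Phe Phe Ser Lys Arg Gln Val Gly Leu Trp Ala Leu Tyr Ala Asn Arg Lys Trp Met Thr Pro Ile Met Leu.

The aromatic amino acids are Phe (F, benzyl), Trp (W, indole), and Tyr (Y, phenol).
Matching residues: Phe1, Phe2, Phe3, Trp11, Tyr14, Trp19.

6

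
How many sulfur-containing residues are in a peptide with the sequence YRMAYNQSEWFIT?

1

Only Cys (C) and Met (M) have a sulfur atom in the side chain.
Matching residues: M3.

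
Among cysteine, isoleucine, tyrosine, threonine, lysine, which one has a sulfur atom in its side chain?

Cysteine (C, thiol) and methionine (M, thioether) are the two sulfur-containing amino acids.
Of the listed options, only cysteine belongs to this group.

cysteine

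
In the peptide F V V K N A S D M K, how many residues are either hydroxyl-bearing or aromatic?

2

Hydroxyl-bearing: S, T, Y. Aromatic: F, W, Y.
Hydroxyl-bearing residues here: S7 (1).
Aromatic residues here: F1 (1).
(Y belongs to both groups, but none appear in this sequence.) Total = 1 + 1 = 2.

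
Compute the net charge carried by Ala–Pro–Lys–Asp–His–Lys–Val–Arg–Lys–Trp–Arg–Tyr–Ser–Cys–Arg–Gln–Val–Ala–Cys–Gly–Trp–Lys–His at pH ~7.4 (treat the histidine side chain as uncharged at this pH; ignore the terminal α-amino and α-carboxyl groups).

+6

The side chains ionized at physiological pH are Lys/Arg (+1) and Asp/Glu (−1); with His treated as neutral, nothing else contributes.
Positive (K, R): Lys3, Lys6, Arg8, Lys9, Arg11, Arg15, Lys22 → +7.
Negative (D, E): Asp4 → −1.
Net charge = (+7) + (−1) = +6.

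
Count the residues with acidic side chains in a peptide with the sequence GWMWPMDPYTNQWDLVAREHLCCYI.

Only D (aspartate) and E (glutamate) carry a side-chain carboxylic acid.
Matching residues: D7, D14, E19.

3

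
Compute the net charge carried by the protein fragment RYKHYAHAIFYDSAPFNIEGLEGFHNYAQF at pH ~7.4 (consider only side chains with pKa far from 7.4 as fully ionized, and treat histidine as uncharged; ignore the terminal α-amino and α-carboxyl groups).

-1

Near pH 7.4, K and R contribute +1 each, D and E contribute −1 each, and every other side chain (His included, as stated) is uncharged.
Positive (K, R): R1, K3 → +2.
Negative (D, E): D12, E19, E22 → −3.
Net charge = (+2) + (−3) = −1.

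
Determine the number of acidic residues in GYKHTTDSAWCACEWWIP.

The acidic residues are Asp (D) and Glu (E), whose side chains end in a carboxylate group.
Matching residues: D7, E14.

2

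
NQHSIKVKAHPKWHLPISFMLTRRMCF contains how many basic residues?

K, R, and H are the three residues with basic side chains (ε-amine, guanidinium, and imidazole respectively).
Matching residues: H3, K6, K8, H10, K12, H14, R23, R24.

8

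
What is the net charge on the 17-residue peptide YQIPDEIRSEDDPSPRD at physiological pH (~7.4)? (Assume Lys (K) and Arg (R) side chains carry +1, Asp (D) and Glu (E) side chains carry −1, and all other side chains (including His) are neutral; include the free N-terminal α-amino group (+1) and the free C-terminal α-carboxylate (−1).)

Positive (K, R): R8, R16 → +2.
Negative (D, E): D5, E6, E10, D11, D12, D17 → −6.
The N-terminus (+1) and C-terminus (−1) cancel.
Net charge = (+2) + (−6) = −4.

-4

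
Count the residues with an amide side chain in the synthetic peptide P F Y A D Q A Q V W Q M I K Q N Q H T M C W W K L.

The amide-side-chain residues are Asn (N) and Gln (Q).
Matching residues: Q6, Q8, Q11, Q15, N16, Q17.

6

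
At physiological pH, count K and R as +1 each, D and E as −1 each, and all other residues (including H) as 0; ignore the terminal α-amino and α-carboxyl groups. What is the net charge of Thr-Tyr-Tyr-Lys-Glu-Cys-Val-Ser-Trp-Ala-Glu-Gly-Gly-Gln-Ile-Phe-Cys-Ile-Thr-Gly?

Positive (K, R): Lys4 → +1.
Negative (D, E): Glu5, Glu11 → −2.
Net charge = (+1) + (−2) = −1.

-1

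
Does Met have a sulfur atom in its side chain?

The sulfur-bearing residues are cysteine (–SH) and methionine (–S–CH₃).
Methionine is in this group.

Yes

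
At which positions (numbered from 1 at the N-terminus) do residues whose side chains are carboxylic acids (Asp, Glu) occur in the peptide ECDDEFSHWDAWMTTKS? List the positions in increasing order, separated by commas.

Matching residues: E1, D3, D4, E5, D10.

1, 3, 4, 5, 10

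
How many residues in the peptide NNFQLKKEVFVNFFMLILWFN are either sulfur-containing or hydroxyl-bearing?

Sulfur-containing: C, M. Hydroxyl-bearing: S, T, Y.
Sulfur-containing residues here: M15 (1).
Hydroxyl-bearing residues here: none (0).
The two groups share no amino acid, so total = 1 + 0 = 1.

1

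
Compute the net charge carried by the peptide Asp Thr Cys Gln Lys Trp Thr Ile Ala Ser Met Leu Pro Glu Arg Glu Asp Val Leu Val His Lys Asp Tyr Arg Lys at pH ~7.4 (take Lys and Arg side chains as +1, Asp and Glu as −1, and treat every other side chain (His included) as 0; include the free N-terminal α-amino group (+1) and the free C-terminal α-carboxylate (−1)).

Positive (K, R): Lys5, Arg15, Lys22, Arg25, Lys26 → +5.
Negative (D, E): Asp1, Glu14, Glu16, Asp17, Asp23 → −5.
The N-terminus (+1) and C-terminus (−1) cancel.
Net charge = (+5) + (−5) = 0.

0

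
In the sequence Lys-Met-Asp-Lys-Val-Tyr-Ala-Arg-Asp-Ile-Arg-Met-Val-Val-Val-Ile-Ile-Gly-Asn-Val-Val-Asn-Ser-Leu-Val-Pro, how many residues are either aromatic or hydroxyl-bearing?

Aromatic: F, W, Y. Hydroxyl-bearing: S, T, Y.
Aromatic residues here: Tyr6 (1).
Hydroxyl-bearing residues here: Tyr6, Ser23 (2).
Y is in both groups, so the 1 Y residue must not be double-counted.
Total = 1 + 2 − 1 = 2.

2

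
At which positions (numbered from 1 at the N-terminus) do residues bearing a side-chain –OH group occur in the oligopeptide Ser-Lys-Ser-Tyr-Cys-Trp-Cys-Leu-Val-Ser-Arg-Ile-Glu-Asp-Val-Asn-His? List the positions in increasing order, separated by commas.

S, T, and Y are the three residues with a side-chain hydroxyl.
Matching residues: Ser1, Ser3, Tyr4, Ser10.

1, 3, 4, 10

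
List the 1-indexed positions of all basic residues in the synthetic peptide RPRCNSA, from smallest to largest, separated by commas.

1, 3

K, R, and H are the three residues with basic side chains (ε-amine, guanidinium, and imidazole respectively).
Matching residues: R1, R3.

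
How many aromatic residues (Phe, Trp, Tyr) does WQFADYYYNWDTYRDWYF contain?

10

Matching residues: W1, F3, Y6, Y7, Y8, W10, Y13, W16, Y17, F18.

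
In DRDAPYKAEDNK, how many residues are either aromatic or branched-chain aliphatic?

1

Aromatic: F, W, Y. Branched-chain aliphatic: I, L, V.
Aromatic residues here: Y6 (1).
Branched-chain aliphatic residues here: none (0).
The two groups share no amino acid, so total = 1 + 0 = 1.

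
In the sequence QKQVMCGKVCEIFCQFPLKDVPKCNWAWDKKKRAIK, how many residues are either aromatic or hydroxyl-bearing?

4

Aromatic: F, W, Y. Hydroxyl-bearing: S, T, Y.
Aromatic residues here: F13, F16, W26, W28 (4).
Hydroxyl-bearing residues here: none (0).
(Y belongs to both groups, but none appear in this sequence.) Total = 4 + 0 = 4.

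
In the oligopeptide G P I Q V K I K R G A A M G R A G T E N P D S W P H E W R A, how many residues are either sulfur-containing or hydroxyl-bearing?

Sulfur-containing: C, M. Hydroxyl-bearing: S, T, Y.
Sulfur-containing residues here: M13 (1).
Hydroxyl-bearing residues here: T18, S23 (2).
The two groups share no amino acid, so total = 1 + 2 = 3.

3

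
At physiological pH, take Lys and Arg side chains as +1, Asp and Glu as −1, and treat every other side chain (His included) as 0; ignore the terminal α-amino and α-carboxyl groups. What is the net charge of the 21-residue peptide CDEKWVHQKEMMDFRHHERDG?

-2

Positive (K, R): K4, K9, R15, R19 → +4.
Negative (D, E): D2, E3, E10, D13, E18, D20 → −6.
Net charge = (+4) + (−6) = −2.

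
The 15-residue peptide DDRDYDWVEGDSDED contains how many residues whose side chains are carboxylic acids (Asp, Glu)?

Matching residues: D1, D2, D4, D6, E9, D11, D13, E14, D15.

9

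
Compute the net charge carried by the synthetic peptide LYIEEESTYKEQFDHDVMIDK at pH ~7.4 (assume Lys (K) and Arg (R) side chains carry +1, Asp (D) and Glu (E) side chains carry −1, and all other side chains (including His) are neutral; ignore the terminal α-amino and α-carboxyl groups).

-5

Positive (K, R): K10, K21 → +2.
Negative (D, E): E4, E5, E6, E11, D14, D16, D20 → −7.
Net charge = (+2) + (−7) = −5.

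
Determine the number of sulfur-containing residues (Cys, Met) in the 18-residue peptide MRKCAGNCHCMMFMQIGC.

8

Matching residues: M1, C4, C8, C10, M11, M12, M14, C18.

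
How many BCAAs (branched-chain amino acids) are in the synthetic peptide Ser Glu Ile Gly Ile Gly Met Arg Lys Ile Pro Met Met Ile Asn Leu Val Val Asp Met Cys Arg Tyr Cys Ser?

V, L, and I make up the branched-chain aliphatic group.
Matching residues: Ile3, Ile5, Ile10, Ile14, Leu16, Val17, Val18.

7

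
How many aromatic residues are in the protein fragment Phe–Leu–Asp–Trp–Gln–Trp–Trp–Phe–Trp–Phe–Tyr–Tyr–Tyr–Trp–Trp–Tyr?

F, W, and Y each carry an aromatic ring on the side chain.
Matching residues: Phe1, Trp4, Trp6, Trp7, Phe8, Trp9, Phe10, Tyr11, Tyr12, Tyr13, Trp14, Trp15, Tyr16.

13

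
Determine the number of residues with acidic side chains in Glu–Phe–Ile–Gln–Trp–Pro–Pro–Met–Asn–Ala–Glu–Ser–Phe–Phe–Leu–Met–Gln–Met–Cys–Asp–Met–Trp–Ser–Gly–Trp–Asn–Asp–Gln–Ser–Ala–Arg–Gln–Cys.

The acidic residues are Asp (D) and Glu (E), whose side chains end in a carboxylate group.
Matching residues: Glu1, Glu11, Asp20, Asp27.

4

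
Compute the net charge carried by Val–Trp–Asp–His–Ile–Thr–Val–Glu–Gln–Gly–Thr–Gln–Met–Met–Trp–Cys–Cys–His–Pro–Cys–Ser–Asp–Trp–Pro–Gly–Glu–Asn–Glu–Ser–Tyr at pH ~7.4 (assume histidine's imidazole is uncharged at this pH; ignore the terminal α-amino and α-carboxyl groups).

-5

Near pH 7.4, K and R contribute +1 each, D and E contribute −1 each, and every other side chain (His included, as stated) is uncharged.
Positive (K, R): none → +0.
Negative (D, E): Asp3, Glu8, Asp22, Glu26, Glu28 → −5.
Net charge = (+0) + (−5) = −5.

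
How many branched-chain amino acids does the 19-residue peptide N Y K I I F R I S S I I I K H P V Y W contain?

7

The BCAAs are Val, Leu, and Ile — aliphatic side chains with a branch point.
Matching residues: I4, I5, I8, I11, I12, I13, V17.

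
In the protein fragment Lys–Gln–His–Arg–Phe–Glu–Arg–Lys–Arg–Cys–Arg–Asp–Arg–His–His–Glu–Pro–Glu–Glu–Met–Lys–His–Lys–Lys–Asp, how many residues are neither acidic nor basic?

Acidic: D, E. Basic: K, R, H. All other residues are neither.
Matching residues: Gln2, Phe5, Cys10, Pro17, Met20.

5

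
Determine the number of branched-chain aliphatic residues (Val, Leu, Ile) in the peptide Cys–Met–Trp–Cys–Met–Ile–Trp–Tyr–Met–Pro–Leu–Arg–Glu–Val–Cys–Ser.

Matching residues: Ile6, Leu11, Val14.

3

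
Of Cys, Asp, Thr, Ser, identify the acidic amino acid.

Asp

Aspartate (D) and glutamate (E) have carboxylic-acid side chains and are the acidic amino acids.
Of the listed options, only Asp belongs to this group.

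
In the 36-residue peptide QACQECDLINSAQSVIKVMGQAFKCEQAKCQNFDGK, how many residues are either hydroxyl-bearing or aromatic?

4

Hydroxyl-bearing: S, T, Y. Aromatic: F, W, Y.
Hydroxyl-bearing residues here: S11, S14 (2).
Aromatic residues here: F23, F33 (2).
(Y belongs to both groups, but none appear in this sequence.) Total = 2 + 2 = 4.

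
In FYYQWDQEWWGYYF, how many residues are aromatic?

9

The aromatic amino acids are Phe (F, benzyl), Trp (W, indole), and Tyr (Y, phenol).
Matching residues: F1, Y2, Y3, W5, W9, W10, Y12, Y13, F14.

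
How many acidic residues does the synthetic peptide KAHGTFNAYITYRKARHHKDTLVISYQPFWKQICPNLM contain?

Only D (aspartate) and E (glutamate) carry a side-chain carboxylic acid.
Matching residues: D20.

1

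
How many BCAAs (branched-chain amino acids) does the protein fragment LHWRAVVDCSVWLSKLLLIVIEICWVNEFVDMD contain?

14

The BCAAs are Val, Leu, and Ile — aliphatic side chains with a branch point.
Matching residues: L1, V6, V7, V11, L13, L16, L17, L18, I19, V20, I21, I23, V26, V30.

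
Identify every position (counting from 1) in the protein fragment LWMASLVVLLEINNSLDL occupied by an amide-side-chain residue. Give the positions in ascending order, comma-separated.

Asparagine (N) and glutamine (Q) have uncharged amide side chains.
Matching residues: N13, N14.

13, 14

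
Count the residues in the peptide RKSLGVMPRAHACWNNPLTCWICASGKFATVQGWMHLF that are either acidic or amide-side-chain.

Acidic: D, E. Amide-side-chain: N, Q.
Acidic residues here: none (0).
Amide-side-chain residues here: N15, N16, Q32 (3).
The two groups share no amino acid, so total = 0 + 3 = 3.

3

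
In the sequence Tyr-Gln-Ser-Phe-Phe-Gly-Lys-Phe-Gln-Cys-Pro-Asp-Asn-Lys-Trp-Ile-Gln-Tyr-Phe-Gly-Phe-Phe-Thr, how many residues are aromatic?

Phenylalanine (F), tryptophan (W), and tyrosine (Y) have aromatic ring side chains.
Matching residues: Tyr1, Phe4, Phe5, Phe8, Trp15, Tyr18, Phe19, Phe21, Phe22.

9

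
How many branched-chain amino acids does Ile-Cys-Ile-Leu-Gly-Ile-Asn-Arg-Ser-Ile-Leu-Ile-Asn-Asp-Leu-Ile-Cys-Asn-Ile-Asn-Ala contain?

Valine (V), leucine (L), and isoleucine (I) are the branched-chain amino acids.
Matching residues: Ile1, Ile3, Leu4, Ile6, Ile10, Leu11, Ile12, Leu15, Ile16, Ile19.

10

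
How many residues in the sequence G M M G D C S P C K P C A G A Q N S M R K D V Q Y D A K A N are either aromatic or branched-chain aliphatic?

2

Aromatic: F, W, Y. Branched-chain aliphatic: I, L, V.
Aromatic residues here: Y25 (1).
Branched-chain aliphatic residues here: V23 (1).
The two groups share no amino acid, so total = 1 + 1 = 2.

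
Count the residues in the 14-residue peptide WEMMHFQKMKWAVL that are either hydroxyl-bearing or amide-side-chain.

1

Hydroxyl-bearing: S, T, Y. Amide-side-chain: N, Q.
Hydroxyl-bearing residues here: none (0).
Amide-side-chain residues here: Q7 (1).
The two groups share no amino acid, so total = 0 + 1 = 1.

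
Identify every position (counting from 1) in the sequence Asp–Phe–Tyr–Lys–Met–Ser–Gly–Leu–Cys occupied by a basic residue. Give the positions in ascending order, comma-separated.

The basic amino acids are Lys (K), Arg (R), and His (H).
Matching residues: Lys4.

4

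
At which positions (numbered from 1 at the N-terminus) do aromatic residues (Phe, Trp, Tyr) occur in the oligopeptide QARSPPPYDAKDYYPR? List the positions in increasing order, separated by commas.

8, 13, 14

Matching residues: Y8, Y13, Y14.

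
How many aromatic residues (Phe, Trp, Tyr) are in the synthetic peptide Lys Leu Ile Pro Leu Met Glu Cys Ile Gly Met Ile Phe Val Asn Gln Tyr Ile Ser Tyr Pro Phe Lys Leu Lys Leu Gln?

Matching residues: Phe13, Tyr17, Tyr20, Phe22.

4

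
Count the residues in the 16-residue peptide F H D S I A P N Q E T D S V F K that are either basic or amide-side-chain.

Basic: H, K, R. Amide-side-chain: N, Q.
Basic residues here: H2, K16 (2).
Amide-side-chain residues here: N8, Q9 (2).
The two groups share no amino acid, so total = 2 + 2 = 4.

4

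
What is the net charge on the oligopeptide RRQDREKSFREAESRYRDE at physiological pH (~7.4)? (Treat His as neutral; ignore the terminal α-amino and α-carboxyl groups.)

+1

At pH ~7.4 the Lys and Arg side chains are protonated (+1), the Asp and Glu side chains are deprotonated (−1), and with His taken as neutral all other side chains carry no charge.
Positive (K, R): R1, R2, R5, K7, R10, R15, R17 → +7.
Negative (D, E): D4, E6, E11, E13, D18, E19 → −6.
Net charge = (+7) + (−6) = +1.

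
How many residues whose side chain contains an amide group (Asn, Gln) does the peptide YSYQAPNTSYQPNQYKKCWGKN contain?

6

Matching residues: Q4, N7, Q11, N13, Q14, N22.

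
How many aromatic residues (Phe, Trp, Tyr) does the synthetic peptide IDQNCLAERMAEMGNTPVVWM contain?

Matching residues: W20.

1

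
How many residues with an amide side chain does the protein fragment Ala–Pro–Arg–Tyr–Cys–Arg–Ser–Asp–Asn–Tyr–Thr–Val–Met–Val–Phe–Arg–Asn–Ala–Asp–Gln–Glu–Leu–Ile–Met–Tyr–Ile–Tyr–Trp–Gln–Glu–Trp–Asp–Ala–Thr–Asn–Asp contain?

5

Only N (asparagine) and Q (glutamine) carry a side-chain carboxamide.
Matching residues: Asn9, Asn17, Gln20, Gln29, Asn35.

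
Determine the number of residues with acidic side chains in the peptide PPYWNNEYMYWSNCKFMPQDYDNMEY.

4

Only D (aspartate) and E (glutamate) carry a side-chain carboxylic acid.
Matching residues: E7, D20, D22, E25.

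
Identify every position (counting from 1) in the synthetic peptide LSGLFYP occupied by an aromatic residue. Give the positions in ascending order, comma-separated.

5, 6

Matching residues: F5, Y6.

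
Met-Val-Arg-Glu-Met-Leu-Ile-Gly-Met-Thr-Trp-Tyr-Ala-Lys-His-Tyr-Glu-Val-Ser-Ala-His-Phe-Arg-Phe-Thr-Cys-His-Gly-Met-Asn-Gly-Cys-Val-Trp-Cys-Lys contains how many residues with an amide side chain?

The amide-side-chain residues are Asn (N) and Gln (Q).
Matching residues: Asn30.

1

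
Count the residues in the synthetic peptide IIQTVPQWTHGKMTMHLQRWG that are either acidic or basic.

4

Acidic: D, E. Basic: H, K, R.
Acidic residues here: none (0).
Basic residues here: H10, K12, H16, R19 (4).
The two groups share no amino acid, so total = 0 + 4 = 4.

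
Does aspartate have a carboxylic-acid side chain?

Aspartate (D) and glutamate (E) have carboxylic-acid side chains and are the acidic amino acids.
Aspartate is in this group.

Yes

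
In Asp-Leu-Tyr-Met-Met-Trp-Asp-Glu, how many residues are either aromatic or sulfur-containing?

4

Aromatic: F, W, Y. Sulfur-containing: C, M.
Aromatic residues here: Tyr3, Trp6 (2).
Sulfur-containing residues here: Met4, Met5 (2).
The two groups share no amino acid, so total = 2 + 2 = 4.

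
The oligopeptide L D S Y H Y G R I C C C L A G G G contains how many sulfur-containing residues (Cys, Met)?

Matching residues: C10, C11, C12.

3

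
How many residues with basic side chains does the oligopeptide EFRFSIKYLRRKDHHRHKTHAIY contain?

11

Lysine (K), arginine (R), and histidine (H) have basic, nitrogen-containing side chains.
Matching residues: R3, K7, R10, R11, K12, H14, H15, R16, H17, K18, H20.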